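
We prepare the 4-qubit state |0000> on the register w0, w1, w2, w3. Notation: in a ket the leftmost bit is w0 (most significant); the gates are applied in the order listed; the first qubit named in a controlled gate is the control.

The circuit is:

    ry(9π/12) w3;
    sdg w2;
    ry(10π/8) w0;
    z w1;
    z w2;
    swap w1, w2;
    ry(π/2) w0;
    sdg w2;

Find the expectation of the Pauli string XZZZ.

The expectation value of XZZZ is 1/2.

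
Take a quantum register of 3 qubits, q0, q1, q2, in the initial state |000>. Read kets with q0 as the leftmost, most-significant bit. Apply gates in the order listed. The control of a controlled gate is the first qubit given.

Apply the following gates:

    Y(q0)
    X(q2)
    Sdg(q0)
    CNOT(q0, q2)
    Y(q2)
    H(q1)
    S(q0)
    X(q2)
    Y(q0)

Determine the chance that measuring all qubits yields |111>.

A full measurement returns |111> with probability 0.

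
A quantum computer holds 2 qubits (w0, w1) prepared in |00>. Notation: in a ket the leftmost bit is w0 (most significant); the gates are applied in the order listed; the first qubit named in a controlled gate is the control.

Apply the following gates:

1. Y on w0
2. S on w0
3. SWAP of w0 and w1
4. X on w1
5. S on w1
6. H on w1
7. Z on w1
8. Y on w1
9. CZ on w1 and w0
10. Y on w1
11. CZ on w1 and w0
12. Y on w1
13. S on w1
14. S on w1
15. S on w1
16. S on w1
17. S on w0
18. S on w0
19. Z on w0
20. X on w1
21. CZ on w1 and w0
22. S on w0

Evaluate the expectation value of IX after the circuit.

In the final state, IX has expectation 1. Key observation: steps 13-16 multiply out to the identity, so the circuit reduces to the remaining gates.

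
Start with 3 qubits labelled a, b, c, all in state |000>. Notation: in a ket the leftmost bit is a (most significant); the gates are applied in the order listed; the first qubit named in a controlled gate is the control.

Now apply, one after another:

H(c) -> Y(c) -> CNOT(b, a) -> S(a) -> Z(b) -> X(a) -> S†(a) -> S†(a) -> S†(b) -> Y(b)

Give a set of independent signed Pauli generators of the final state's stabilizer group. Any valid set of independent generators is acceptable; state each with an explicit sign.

The stabilizer group can be generated by -IIX, -ZII, -IZI, among other valid generating sets.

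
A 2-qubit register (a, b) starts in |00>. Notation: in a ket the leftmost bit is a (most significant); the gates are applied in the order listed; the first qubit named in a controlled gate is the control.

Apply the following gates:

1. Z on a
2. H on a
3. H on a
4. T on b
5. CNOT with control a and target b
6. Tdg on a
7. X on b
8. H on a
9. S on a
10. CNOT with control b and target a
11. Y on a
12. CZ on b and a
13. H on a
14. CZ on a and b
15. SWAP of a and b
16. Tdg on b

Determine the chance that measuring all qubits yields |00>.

The probability of measuring |00> is 0.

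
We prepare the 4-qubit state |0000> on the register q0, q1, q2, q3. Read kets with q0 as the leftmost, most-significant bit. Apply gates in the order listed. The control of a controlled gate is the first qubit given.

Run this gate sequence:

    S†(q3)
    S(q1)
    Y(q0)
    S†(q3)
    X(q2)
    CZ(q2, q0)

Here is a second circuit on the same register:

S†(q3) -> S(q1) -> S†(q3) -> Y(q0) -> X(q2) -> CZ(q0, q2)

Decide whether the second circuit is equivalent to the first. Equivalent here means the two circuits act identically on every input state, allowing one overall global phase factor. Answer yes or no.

Yes: on every input state the two circuits agree up to one overall phase factor.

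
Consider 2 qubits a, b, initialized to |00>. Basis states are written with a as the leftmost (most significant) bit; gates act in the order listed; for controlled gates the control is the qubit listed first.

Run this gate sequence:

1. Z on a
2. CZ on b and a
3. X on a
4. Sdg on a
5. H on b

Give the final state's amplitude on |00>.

|00> carries amplitude 0 in the final state.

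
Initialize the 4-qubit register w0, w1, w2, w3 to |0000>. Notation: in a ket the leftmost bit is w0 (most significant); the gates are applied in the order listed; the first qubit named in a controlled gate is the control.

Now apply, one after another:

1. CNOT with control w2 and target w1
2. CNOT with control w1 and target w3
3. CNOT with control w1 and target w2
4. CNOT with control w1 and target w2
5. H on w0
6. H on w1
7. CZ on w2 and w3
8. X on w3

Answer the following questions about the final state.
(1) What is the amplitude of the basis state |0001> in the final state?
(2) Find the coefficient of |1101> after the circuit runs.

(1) The final state's coefficient on |0001> equals 1/2. Key observation: the block from step 3 through step 4 cancels to the identity and can be dropped.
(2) The final state's coefficient on |1101> equals 1/2.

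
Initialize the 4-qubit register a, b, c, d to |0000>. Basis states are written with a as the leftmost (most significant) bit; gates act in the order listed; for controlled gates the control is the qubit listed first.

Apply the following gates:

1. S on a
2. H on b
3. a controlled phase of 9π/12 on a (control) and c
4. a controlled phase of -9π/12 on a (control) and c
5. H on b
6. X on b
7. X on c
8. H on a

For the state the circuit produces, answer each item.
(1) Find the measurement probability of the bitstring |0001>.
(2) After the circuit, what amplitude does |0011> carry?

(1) Outcome |0001> occurs with probability 0. Key observation: the block from step 2 through step 5 cancels to the identity and can be dropped.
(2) The final state's coefficient on |0011> equals 0.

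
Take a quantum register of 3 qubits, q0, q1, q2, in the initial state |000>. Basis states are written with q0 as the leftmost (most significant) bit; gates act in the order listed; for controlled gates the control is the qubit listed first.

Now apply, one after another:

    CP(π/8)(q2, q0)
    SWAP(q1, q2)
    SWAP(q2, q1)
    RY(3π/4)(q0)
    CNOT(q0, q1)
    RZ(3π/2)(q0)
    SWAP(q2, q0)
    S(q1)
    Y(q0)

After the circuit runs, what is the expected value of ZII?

The expectation value of ZII is -1.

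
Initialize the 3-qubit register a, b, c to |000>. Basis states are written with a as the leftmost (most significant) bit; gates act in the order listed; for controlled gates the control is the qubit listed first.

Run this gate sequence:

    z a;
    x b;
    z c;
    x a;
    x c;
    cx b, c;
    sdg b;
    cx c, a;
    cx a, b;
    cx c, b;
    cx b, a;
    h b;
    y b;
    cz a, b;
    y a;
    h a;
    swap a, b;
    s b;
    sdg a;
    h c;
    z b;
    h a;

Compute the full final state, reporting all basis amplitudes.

The resulting statevector has amplitude 1/4 + I/4 on |000>, 1/4 + I/4 on |001>, 1/4 - I/4 on |010>, 1/4 - I/4 on |011>, -1/4 + I/4 on |100>, -1/4 + I/4 on |101>, 1/4 + I/4 on |110>, 1/4 + I/4 on |111>.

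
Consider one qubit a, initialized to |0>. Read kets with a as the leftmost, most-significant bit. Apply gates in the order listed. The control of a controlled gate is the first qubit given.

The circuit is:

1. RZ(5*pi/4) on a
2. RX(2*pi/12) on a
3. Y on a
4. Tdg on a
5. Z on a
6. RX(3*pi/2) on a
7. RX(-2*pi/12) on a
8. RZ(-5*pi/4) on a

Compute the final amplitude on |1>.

|1> carries amplitude -sqrt(6)/8 - sqrt(2)/8 - 3*sqrt(2)*exp(I*pi/4)/8 + sqrt(6)*exp(I*pi/4)/8 in the final state.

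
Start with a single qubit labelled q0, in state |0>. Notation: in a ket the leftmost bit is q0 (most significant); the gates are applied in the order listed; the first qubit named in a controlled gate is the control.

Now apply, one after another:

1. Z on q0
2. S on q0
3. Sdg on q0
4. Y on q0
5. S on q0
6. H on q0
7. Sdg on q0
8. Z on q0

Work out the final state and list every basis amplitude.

The resulting statevector has amplitude -sqrt(2)/2 on |0>, sqrt(2)*I/2 on |1>.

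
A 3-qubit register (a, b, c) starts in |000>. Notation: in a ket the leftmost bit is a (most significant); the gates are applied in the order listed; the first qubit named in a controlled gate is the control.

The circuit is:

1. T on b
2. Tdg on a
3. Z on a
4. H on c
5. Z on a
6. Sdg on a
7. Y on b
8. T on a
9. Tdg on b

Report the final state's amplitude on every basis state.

The final amplitudes are sqrt(2)*exp(I*pi/4)/2 on |010>, sqrt(2)*exp(I*pi/4)/2 on |011>, and 0 on every other basis state.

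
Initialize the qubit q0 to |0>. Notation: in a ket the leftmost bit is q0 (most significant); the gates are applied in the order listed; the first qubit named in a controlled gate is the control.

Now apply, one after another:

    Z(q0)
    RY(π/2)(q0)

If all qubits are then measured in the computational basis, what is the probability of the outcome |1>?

Outcome |1> occurs with probability 1/2.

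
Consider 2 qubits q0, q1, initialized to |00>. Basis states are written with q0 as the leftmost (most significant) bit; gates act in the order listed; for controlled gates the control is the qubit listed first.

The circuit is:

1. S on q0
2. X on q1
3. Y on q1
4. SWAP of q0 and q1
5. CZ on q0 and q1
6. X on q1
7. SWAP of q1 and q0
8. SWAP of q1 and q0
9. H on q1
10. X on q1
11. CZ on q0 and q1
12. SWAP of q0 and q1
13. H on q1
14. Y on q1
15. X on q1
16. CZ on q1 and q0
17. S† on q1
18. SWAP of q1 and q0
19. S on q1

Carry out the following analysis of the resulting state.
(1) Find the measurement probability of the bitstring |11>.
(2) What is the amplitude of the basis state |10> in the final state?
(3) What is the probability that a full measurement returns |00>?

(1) Outcome |11> occurs with probability 1/4.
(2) |10> carries amplitude -I/2 in the final state.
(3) Outcome |00> occurs with probability 1/4.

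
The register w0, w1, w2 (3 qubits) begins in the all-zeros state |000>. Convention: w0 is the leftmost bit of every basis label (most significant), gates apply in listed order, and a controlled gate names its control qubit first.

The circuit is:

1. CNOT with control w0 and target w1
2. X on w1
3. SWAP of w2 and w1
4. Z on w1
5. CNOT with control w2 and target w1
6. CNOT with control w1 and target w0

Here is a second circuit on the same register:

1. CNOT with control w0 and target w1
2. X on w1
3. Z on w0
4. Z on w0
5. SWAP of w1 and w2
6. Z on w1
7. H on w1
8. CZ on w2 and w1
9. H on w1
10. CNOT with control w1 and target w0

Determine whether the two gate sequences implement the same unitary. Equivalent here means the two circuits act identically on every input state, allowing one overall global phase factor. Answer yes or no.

Yes, they are equivalent — the unitaries differ by at most a global phase.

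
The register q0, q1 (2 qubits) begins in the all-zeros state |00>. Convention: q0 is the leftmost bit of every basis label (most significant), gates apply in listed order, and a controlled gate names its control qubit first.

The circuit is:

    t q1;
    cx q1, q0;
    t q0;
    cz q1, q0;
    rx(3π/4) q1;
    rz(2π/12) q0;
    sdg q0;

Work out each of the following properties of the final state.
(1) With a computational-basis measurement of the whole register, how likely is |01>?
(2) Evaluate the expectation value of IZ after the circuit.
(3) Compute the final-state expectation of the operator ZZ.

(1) Outcome |01> occurs with probability sqrt(2)/4 + 1/2.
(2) The expectation value of IZ is -sqrt(2)/2.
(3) In the final state, ZZ has expectation -sqrt(2)/2.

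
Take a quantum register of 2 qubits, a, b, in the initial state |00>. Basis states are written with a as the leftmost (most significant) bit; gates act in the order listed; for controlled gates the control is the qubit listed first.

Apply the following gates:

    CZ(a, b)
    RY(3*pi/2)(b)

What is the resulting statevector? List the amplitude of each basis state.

After the circuit, the state carries amplitude -sqrt(2)/2 on |00>, sqrt(2)/2 on |01>, 0 on |10>, 0 on |11>.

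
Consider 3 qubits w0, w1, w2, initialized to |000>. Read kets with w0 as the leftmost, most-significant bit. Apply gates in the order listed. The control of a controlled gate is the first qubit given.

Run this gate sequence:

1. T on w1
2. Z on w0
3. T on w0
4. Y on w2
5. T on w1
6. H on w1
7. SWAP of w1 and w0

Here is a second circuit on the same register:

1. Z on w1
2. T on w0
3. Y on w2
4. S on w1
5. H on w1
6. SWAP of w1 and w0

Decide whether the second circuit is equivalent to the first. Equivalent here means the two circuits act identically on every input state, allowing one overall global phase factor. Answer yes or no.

No — the two circuits implement different unitaries, even allowing a global phase.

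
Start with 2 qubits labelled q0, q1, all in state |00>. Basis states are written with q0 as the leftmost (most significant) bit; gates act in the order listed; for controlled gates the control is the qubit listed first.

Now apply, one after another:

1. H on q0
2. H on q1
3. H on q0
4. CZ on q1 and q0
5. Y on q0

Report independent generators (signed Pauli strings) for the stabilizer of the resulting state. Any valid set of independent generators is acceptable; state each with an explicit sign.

The stabilizer group can be generated by +IX, -ZI, among other valid generating sets.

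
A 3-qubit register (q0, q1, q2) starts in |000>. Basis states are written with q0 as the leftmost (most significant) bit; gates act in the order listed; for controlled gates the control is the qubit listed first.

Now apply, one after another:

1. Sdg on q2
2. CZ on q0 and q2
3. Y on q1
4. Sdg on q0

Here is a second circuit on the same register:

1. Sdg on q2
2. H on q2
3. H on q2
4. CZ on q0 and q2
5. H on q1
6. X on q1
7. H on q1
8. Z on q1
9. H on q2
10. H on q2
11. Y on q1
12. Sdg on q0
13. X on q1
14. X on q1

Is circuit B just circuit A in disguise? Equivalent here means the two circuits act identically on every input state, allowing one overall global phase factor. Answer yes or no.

Yes, they are equivalent — the unitaries differ by at most a global phase.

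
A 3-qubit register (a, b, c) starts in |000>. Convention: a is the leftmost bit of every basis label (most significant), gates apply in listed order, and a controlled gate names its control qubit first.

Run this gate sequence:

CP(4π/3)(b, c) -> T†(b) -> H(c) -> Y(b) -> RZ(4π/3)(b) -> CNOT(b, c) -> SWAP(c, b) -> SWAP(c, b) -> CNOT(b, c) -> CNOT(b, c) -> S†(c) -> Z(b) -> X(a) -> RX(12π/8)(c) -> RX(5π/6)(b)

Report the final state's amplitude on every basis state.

After the circuit, the state carries amplitude (sqrt(2) + sqrt(6))*exp(2*I*pi/3)/4 on |100>, (-sqrt(6) + sqrt(2))*exp(I*pi/6)/4 on |110>, and 0 on every other basis state. Key observation: gates 6-9 undo each other exactly, leaving only the rest of the circuit to track.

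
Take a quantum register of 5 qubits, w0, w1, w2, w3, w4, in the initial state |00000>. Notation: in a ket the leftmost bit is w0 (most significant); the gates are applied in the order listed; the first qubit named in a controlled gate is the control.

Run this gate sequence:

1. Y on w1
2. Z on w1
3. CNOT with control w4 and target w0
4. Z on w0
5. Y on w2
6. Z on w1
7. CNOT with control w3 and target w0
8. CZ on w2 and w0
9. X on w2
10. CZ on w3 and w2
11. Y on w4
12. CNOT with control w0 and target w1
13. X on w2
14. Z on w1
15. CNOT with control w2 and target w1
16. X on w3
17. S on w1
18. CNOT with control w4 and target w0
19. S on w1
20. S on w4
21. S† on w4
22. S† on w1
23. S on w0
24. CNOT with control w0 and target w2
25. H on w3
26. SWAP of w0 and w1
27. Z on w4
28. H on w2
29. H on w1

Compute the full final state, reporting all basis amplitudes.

After the circuit, the state carries amplitude sqrt(2)/4 on |00001>, -sqrt(2)/4 on |00011>, sqrt(2)/4 on |00101>, -sqrt(2)/4 on |00111>, -sqrt(2)/4 on |01001>, sqrt(2)/4 on |01011>, -sqrt(2)/4 on |01101>, sqrt(2)/4 on |01111>, and 0 on every other basis state. Key observation: steps 19-22 multiply out to the identity, so the circuit reduces to the remaining gates.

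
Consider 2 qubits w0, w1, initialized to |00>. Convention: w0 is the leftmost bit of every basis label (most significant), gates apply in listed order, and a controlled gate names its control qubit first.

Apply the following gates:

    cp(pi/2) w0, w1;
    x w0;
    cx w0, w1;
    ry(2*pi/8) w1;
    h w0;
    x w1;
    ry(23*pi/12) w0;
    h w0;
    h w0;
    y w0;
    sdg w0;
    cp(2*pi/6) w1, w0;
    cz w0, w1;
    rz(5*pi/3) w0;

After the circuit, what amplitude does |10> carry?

The amplitude on |10> is (-2*sqrt(3) - sqrt(6) + sqrt(2))*exp(5*I*pi/6)/8. Key observation: the block from step 8 through step 9 cancels to the identity and can be dropped.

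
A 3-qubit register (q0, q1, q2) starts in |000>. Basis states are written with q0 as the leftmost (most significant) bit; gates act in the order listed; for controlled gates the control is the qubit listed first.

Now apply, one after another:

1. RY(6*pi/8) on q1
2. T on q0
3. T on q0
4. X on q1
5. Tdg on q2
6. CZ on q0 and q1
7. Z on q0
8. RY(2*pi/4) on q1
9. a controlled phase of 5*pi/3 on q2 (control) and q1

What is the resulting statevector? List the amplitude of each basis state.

The final amplitudes are sqrt(2)*(-sqrt(2 - sqrt(2)) + sqrt(sqrt(2) + 2))/4 on |000>, sqrt(2)*(sqrt(2 - sqrt(2)) + sqrt(sqrt(2) + 2))/4 on |010>, and 0 on every other basis state.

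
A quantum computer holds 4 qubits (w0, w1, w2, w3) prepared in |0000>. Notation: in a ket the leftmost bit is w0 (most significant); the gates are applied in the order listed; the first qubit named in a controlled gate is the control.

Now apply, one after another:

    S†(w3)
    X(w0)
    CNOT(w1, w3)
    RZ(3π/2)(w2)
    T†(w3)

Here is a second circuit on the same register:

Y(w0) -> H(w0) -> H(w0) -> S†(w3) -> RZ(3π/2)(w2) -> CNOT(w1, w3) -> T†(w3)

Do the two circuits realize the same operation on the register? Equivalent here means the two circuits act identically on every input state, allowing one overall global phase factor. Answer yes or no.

No — the two circuits implement different unitaries, even allowing a global phase.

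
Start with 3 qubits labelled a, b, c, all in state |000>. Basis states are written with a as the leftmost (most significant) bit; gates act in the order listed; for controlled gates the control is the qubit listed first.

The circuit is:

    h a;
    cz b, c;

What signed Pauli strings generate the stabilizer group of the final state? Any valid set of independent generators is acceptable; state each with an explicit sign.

The stabilizer group can be generated by +XII, +IZI, +IIZ, among other valid generating sets.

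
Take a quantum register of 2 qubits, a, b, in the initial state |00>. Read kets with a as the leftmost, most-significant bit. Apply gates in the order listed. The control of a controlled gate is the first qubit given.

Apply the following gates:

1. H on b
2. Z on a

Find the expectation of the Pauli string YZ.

The observable YZ averages to 0.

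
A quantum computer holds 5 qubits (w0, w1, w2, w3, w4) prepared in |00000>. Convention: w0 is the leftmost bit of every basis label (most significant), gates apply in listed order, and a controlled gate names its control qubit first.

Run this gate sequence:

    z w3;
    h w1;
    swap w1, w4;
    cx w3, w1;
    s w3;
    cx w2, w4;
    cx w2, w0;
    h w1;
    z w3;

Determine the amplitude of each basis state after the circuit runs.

After the circuit, the state carries amplitude 1/2 on |00000>, 1/2 on |00001>, 1/2 on |01000>, 1/2 on |01001>, and 0 on every other basis state.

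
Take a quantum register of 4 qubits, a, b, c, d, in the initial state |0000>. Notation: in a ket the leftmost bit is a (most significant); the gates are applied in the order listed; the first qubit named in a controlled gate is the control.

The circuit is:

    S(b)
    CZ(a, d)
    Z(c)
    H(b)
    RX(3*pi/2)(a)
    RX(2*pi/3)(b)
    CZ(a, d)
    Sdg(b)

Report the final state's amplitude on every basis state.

After the circuit, the state carries amplitude -1/4 + sqrt(3)*I/4 on |0000>, sqrt(3)/4 + I/4 on |0100>, -sqrt(3)/4 - I/4 on |1000>, -1/4 + sqrt(3)*I/4 on |1100>, and 0 on every other basis state.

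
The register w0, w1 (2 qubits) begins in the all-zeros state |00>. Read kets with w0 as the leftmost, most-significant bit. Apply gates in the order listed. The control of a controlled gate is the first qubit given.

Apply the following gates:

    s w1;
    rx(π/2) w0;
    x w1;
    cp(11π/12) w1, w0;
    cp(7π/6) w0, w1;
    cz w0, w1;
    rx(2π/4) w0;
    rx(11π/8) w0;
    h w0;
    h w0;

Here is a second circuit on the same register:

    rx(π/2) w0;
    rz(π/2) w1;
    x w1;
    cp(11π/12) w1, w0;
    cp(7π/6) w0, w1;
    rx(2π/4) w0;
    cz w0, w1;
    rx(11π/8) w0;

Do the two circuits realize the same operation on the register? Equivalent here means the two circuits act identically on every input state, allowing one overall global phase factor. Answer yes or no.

No — the two circuits implement different unitaries, even allowing a global phase.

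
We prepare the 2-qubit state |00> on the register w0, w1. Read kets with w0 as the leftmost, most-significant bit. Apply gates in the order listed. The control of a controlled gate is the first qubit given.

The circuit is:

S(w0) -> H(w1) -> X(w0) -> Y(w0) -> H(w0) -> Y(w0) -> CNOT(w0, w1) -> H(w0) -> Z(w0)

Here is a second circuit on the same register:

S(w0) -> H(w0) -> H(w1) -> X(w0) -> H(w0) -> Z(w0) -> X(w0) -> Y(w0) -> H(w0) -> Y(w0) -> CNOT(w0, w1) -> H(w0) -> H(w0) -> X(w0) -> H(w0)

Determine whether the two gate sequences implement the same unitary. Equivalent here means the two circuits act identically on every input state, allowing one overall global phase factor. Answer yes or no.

Yes, they are equivalent — the unitaries differ by at most a global phase.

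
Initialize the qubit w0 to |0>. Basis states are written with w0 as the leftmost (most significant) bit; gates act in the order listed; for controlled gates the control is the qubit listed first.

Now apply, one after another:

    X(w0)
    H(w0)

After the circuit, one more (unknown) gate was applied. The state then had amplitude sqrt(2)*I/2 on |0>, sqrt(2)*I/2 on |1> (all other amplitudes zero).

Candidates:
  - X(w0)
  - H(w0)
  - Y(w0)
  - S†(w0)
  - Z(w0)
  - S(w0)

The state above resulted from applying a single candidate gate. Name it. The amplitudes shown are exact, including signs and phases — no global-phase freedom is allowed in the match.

The unique candidate consistent with the amplitudes is Y(w0).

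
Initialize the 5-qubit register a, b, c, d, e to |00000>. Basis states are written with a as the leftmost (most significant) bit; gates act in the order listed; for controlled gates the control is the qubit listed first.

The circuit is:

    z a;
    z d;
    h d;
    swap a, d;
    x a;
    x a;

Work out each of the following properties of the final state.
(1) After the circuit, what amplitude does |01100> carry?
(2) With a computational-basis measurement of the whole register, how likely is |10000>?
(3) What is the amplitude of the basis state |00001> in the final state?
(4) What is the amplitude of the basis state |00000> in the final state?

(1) |01100> carries amplitude 0 in the final state. Key observation: gates 5-6 undo each other exactly, leaving only the rest of the circuit to track.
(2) The probability of measuring |10000> is 1/2.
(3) |00001> carries amplitude 0 in the final state.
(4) The final state's coefficient on |00000> equals sqrt(2)/2.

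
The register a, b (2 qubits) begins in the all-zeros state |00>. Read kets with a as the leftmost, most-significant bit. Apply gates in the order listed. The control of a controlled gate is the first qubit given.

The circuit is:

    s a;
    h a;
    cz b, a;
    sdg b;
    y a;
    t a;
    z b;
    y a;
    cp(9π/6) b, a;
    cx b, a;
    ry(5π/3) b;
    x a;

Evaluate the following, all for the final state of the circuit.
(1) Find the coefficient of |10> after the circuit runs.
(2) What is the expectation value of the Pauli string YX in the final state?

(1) The amplitude on |10> is -sqrt(6)*exp(I*pi/4)/4.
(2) The observable YX averages to -sqrt(6)/4.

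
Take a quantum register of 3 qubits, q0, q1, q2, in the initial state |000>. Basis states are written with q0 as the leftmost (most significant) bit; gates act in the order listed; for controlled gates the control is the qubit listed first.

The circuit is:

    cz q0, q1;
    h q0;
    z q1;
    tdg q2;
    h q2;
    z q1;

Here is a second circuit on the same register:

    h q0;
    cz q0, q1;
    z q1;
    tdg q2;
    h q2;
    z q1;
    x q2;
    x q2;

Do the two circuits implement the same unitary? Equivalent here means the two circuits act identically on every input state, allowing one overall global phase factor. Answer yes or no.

No: there is an input state on which the two circuits produce genuinely different outputs (not merely differing by a phase).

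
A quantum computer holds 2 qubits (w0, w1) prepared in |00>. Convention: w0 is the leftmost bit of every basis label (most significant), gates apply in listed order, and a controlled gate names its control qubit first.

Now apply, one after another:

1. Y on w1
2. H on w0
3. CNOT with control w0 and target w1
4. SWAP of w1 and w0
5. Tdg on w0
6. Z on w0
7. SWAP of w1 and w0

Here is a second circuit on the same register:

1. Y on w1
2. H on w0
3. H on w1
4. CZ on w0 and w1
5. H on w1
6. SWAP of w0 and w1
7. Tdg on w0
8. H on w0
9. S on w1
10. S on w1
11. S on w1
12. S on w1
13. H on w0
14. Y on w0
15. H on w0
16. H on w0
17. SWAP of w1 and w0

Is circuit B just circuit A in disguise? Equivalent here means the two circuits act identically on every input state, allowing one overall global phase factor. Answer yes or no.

No — the two circuits implement different unitaries, even allowing a global phase.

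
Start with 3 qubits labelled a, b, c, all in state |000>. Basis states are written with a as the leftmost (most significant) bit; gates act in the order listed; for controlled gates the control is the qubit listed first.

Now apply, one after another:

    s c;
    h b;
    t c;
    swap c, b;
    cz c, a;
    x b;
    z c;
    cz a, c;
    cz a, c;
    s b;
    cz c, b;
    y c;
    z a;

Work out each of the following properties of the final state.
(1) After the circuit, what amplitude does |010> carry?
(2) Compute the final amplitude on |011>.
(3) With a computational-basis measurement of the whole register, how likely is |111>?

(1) The final state's coefficient on |010> equals sqrt(2)/2. Key observation: the block from step 8 through step 9 cancels to the identity and can be dropped.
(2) The amplitude on |011> is -sqrt(2)/2.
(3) Outcome |111> occurs with probability 0.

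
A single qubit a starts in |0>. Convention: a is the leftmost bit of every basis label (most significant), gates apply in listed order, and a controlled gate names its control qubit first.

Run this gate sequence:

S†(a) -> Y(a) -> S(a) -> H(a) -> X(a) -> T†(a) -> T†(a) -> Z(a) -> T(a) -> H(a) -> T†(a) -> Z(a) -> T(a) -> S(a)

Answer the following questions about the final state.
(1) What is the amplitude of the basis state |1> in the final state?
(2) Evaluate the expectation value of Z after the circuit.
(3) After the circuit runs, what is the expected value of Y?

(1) |1> carries amplitude -I/2 + exp(I*pi/4)/2 in the final state.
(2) The expectation value of Z is sqrt(2)/2.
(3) In the final state, Y has expectation 0.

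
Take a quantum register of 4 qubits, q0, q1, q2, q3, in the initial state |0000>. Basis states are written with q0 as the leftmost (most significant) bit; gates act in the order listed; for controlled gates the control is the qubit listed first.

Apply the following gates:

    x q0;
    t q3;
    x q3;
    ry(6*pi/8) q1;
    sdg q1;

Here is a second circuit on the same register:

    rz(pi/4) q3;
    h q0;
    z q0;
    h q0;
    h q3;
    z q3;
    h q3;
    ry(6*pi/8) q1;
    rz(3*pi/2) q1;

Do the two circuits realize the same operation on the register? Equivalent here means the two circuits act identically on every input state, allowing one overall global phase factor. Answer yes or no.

Yes — the two circuits implement the same unitary up to a global phase.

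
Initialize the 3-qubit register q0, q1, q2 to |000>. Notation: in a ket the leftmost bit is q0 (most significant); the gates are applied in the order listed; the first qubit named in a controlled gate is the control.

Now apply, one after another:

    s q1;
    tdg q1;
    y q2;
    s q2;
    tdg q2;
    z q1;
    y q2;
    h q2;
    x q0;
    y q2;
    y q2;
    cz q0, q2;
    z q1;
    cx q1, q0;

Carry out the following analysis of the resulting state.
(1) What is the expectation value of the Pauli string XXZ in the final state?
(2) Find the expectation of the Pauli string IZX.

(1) The observable XXZ averages to 0.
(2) The observable IZX averages to -1.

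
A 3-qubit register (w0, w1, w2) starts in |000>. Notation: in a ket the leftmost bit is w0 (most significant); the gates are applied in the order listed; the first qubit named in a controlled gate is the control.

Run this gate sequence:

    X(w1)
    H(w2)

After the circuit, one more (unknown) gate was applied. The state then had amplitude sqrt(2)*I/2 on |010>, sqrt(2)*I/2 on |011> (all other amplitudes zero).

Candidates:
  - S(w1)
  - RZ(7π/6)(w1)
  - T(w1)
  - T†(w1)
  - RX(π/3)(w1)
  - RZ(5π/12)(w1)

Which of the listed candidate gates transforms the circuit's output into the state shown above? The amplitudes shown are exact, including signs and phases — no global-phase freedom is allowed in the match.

It was S(w1) that produced the state shown.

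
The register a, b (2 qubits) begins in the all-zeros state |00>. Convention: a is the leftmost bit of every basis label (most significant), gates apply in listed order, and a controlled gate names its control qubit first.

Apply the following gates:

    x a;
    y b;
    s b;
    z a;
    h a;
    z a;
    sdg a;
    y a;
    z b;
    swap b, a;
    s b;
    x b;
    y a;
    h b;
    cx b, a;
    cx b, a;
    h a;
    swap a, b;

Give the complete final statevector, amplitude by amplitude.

The resulting statevector has amplitude -sqrt(2)*I/2 on |00>, -sqrt(2)*I/2 on |01>, 0 on |10>, 0 on |11>.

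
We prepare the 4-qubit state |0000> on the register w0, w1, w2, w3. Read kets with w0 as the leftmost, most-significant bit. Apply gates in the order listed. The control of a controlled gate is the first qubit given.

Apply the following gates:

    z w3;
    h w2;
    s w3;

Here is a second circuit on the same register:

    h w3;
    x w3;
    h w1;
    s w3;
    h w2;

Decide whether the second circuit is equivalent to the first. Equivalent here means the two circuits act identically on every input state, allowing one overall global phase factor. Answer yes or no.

No, they are not equivalent — no single phase factor reconciles the two unitaries.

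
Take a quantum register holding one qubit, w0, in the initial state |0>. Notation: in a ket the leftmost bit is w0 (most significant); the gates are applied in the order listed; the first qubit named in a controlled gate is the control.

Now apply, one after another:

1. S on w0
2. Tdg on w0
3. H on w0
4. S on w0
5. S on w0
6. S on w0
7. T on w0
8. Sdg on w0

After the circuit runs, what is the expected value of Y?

The observable Y averages to -sqrt(2)/2.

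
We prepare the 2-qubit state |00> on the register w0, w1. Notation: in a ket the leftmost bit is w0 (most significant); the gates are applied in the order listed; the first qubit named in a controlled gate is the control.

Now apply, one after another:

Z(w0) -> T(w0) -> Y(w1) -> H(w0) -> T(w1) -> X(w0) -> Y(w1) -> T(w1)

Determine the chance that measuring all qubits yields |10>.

A full measurement returns |10> with probability 1/2.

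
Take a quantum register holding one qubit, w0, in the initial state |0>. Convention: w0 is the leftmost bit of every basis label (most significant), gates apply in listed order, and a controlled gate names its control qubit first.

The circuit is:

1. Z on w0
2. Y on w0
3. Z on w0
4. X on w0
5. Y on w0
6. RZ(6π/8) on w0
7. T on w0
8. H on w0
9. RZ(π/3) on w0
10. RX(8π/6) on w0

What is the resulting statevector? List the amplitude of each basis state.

The resulting statevector has amplitude (-sqrt(6) - sqrt(2)*exp(I*pi/6))*exp(7*I*pi/24)/4 on |0>, (sqrt(2) - sqrt(6)*exp(I*pi/6))*exp(19*I*pi/24)/4 on |1>.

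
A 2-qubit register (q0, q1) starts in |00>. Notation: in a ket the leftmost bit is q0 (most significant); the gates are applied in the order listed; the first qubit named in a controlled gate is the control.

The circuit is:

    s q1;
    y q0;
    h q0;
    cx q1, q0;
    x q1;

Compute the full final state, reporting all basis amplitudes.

After the circuit, the state carries amplitude 0 on |00>, sqrt(2)*I/2 on |01>, 0 on |10>, -sqrt(2)*I/2 on |11>.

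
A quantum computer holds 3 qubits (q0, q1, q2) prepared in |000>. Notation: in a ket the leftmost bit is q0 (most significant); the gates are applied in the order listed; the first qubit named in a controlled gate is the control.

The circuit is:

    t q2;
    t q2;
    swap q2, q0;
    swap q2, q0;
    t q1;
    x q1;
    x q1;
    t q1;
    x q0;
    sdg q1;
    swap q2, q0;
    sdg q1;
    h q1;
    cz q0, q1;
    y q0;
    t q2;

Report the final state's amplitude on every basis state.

The resulting statevector has amplitude sqrt(2)*exp(3*I*pi/4)/2 on |101>, sqrt(2)*exp(3*I*pi/4)/2 on |111>, and 0 on every other basis state.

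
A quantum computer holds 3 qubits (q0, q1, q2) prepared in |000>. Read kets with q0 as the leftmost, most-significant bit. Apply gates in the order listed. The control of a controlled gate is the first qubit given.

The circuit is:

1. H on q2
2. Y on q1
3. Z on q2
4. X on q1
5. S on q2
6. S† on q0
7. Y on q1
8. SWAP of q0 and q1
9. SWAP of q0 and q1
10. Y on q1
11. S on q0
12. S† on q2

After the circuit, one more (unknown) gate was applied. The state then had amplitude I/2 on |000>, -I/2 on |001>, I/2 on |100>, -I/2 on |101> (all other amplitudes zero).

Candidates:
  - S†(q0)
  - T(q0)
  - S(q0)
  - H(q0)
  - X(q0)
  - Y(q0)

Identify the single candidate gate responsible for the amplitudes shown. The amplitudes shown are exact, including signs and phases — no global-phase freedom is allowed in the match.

The applied gate was H(q0). Key observation: gates 5-12 undo each other exactly, leaving only the rest of the circuit to track.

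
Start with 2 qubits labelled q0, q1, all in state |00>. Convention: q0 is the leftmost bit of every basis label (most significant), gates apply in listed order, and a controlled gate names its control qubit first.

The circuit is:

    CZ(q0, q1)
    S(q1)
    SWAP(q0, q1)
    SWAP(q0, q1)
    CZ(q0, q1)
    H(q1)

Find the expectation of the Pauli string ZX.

The expectation value of ZX is 1.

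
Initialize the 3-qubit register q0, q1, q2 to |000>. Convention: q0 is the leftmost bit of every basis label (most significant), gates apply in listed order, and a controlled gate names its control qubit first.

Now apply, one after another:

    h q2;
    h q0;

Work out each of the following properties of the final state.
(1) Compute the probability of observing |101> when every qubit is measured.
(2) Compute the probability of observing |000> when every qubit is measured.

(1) Outcome |101> occurs with probability 1/4.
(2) Outcome |000> occurs with probability 1/4.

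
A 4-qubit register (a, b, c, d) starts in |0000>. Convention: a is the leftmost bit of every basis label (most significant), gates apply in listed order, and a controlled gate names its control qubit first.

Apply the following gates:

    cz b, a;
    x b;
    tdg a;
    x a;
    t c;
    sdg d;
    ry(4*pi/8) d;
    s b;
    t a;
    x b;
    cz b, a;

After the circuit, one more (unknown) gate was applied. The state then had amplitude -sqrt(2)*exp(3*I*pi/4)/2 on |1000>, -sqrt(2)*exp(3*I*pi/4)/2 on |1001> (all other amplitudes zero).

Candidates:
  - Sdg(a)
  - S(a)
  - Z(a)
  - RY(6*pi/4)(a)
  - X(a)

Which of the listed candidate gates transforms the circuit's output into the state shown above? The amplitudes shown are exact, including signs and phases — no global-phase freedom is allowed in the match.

The applied gate was Z(a).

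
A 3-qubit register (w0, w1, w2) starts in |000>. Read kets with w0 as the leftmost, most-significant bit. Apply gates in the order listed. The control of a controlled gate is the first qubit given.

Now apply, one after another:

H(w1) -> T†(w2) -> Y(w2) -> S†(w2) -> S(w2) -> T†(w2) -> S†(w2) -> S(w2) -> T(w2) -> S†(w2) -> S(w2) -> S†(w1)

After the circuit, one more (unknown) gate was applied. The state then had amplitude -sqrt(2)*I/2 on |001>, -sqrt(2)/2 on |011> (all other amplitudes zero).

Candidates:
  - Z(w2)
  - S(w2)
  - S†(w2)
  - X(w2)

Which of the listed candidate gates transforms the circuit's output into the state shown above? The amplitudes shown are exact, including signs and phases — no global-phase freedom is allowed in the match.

The unique candidate consistent with the amplitudes is Z(w2).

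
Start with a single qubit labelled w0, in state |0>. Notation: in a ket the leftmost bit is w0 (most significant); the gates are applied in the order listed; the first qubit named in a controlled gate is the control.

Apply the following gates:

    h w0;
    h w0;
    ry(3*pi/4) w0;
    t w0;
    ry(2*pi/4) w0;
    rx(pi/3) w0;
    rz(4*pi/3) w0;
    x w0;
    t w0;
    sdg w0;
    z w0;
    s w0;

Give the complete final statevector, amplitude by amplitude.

After the circuit, the state carries amplitude -sqrt(2*sqrt(2) + 4)*exp(5*I*pi/12)/8 + sqrt(4 - 2*sqrt(2))*exp(I*pi/6)/8 + sqrt(6*sqrt(2) + 12)*exp(11*I*pi/12)/8 + sqrt(12 - 6*sqrt(2))*exp(2*I*pi/3)/8 on |0>, -sqrt(6*sqrt(2) + 12)*exp(5*I*pi/6)/8 + sqrt(4 - 2*sqrt(2))*exp(I*pi/12)/8 + sqrt(12 - 6*sqrt(2))*exp(7*I*pi/12)/8 + sqrt(2*sqrt(2) + 4)*exp(I*pi/3)/8 on |1>. Key observation: steps 1-2 multiply out to the identity, so the circuit reduces to the remaining gates.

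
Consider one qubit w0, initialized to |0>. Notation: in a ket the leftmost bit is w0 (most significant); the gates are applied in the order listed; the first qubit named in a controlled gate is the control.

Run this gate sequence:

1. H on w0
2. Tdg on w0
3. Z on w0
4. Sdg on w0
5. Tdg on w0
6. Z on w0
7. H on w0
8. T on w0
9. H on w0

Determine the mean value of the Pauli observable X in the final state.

The observable X averages to -1.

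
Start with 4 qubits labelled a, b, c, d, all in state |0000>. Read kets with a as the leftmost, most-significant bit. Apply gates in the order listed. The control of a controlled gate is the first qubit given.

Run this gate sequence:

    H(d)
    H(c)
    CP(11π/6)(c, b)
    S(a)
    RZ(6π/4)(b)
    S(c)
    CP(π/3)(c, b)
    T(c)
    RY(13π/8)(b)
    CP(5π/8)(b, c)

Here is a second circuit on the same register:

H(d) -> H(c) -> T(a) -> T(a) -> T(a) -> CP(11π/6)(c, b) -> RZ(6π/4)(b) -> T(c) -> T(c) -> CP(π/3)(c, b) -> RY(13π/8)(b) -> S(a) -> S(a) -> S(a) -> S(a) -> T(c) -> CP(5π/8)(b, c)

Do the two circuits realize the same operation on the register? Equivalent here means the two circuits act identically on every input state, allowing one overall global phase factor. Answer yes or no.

No — the two circuits implement different unitaries, even allowing a global phase.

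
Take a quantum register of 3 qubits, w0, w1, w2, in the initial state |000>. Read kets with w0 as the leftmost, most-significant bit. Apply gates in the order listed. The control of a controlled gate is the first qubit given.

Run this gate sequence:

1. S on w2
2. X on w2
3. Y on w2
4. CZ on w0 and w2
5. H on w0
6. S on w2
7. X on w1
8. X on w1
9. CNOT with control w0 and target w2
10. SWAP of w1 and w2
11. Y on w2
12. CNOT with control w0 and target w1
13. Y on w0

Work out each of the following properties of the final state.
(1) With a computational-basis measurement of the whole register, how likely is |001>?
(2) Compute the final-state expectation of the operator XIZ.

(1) A full measurement returns |001> with probability 1/2.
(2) In the final state, XIZ has expectation 1.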